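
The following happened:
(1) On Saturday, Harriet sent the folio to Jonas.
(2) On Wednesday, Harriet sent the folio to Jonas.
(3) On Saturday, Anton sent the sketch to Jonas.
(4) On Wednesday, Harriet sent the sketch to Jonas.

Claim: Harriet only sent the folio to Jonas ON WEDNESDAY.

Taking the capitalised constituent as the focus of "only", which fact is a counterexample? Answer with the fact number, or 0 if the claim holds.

1

The capitals mark "on Wednesday" as focus. So "only" rules out other settings, with the rest (agent = Harriet, thing = the folio, recipient = Jonas) as background.
Fact (1) matches on agent = Harriet, thing = the folio, recipient = Jonas, but has setting = on Saturday instead. That refutes the claim.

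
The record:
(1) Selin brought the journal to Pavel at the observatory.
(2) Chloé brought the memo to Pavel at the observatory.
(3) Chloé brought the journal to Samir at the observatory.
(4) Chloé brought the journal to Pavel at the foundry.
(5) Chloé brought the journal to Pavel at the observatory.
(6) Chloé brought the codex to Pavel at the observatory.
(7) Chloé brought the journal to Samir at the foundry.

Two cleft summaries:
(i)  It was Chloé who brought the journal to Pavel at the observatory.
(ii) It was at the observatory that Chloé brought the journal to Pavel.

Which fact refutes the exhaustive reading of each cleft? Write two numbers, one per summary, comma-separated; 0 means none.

1, 4

(i): focus "Chloé". Looking for the journal as thing and Pavel as recipient and at the observatory as setting with some other agent — fact (1) has Selin there. Refuted.
(ii): focus "at the observatory". Looking for Chloé as agent and the journal as thing and Pavel as recipient with some other setting — fact (4) has at the foundry there. Refuted.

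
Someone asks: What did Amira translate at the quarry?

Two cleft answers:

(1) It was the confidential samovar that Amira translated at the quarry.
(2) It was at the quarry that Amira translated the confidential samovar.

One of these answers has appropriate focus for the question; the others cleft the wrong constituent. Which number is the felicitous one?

1

The question word "what" targets the direct object.
Option (1) clefts "the confidential samovar" — that matches what the question asks about.
Option (2) clefts "at the quarry" — the location, not what was asked.
So the congruent reply is (1).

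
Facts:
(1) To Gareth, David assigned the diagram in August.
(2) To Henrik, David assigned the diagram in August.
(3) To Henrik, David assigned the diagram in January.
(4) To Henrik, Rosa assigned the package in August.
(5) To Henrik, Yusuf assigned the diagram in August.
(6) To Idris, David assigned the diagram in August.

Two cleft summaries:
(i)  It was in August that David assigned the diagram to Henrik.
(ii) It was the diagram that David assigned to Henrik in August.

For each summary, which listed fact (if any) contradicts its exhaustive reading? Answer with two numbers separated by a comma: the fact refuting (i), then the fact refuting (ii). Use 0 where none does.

Summary (i) focuses "in August" (the setting); background agent = David, thing = the diagram, recipient = Henrik. Fact (3) matches that background with setting = in January — refutes (i).
Summary (ii) focuses "the diagram" (the thing); background agent = David, recipient = Henrik, setting = in August. No fact matches that background with a different thing, so 0.

3, 0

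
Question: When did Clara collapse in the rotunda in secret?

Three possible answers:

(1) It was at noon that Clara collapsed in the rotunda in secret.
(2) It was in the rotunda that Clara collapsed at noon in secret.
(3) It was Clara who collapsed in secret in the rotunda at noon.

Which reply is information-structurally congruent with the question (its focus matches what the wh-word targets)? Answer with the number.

The question word "when" targets the time.
Option (1) clefts "at noon" — that matches what the question asks about.
Option (2) clefts "in the rotunda" — the location, not what was asked.
Option (3) clefts "Clara" — the subject (agent), not what was asked.
So the congruent reply is (1).

1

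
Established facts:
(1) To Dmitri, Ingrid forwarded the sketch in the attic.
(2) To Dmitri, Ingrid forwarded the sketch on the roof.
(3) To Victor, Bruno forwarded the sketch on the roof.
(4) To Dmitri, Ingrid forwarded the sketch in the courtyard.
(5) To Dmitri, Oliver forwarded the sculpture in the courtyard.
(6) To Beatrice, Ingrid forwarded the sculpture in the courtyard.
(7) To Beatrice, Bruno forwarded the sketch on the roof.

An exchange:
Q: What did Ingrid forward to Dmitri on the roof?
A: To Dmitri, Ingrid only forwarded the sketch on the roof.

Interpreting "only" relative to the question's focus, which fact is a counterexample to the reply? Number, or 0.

0

Answering "What did ...?" puts focus on the thing — here, "the sketch".
"Only" then excludes alternative things while the background — agent = Ingrid, recipient = Dmitri, setting = on the roof — is held fixed.
No fact keeps agent = Ingrid, recipient = Dmitri, setting = on the roof while changing the thing; every other fact differs on something backgrounded. The reply stands.
(Fact (1) would refute a reading with focus on the setting — but that is not what the question asks.)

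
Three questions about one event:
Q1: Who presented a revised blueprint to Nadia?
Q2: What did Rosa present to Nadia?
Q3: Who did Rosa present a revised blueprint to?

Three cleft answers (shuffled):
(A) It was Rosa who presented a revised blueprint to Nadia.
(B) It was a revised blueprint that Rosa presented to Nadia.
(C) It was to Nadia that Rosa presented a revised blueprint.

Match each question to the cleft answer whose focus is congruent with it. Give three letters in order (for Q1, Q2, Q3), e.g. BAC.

Q1 asks about the subject (agent); cleft (A) focuses "Rosa", which is the subject (agent) — so Q1 → A.
Q2 asks about the direct object; cleft (B) focuses "a revised blueprint", which is the direct object — so Q2 → B.
Q3 asks about the recipient; cleft (C) focuses "to Nadia", which is the recipient — so Q3 → C.
Mapping: Q1→A, Q2→B, Q3→C.

ABC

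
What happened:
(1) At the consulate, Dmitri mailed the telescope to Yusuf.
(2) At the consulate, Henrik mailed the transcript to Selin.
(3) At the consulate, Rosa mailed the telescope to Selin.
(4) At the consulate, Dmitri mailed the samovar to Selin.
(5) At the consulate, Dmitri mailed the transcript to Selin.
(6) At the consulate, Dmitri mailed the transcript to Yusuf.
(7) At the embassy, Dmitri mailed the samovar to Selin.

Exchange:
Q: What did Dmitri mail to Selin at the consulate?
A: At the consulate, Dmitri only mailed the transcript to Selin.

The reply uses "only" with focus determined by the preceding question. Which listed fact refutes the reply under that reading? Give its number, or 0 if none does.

The question "What did ...?" targets the thing, so in the reply the focus falls on "the transcript".
So "only" ranges over things; the rest (agent = Dmitri, recipient = Selin, setting = at the consulate) is presupposed.
Fact (4) shares the background with a different thing (the samovar) — counterexample.
(Fact (6) would refute a reading with focus on the recipient — but that is not what the question asks.)

4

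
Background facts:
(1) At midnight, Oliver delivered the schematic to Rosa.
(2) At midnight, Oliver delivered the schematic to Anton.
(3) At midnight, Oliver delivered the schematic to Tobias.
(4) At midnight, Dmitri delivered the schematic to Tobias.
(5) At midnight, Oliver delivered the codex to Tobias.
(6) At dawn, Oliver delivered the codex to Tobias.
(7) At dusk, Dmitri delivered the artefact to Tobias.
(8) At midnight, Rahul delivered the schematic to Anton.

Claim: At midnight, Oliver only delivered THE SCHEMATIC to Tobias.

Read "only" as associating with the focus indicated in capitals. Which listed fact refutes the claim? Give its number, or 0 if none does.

Focus (in capitals) is "the schematic" — the thing. "Only" excludes alternative things while holding fixed Oliver as agent and Tobias as recipient and at midnight as setting.
Fact (5) shares the background but differs in thing (the codex) — a counterexample.

5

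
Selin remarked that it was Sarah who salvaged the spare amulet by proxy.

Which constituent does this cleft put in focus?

Sarah

In an it-cleft "It was X that/who ...", the clefted constituent X is the focus; the that/who-clause expresses the presupposed open proposition.
Here the focus is "Sarah". The backgrounded (presupposed) material includes "the spare amulet" and "by proxy".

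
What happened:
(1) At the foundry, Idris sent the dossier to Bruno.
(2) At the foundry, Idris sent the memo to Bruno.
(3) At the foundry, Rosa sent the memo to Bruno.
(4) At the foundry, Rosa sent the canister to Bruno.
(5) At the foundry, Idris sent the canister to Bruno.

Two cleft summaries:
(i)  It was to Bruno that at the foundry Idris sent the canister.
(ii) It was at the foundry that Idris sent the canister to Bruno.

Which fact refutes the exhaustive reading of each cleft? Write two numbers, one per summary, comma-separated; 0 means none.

0, 0

(i): focus "Bruno". No fact shares Idris as agent and the canister as thing and at the foundry as setting with a different recipient. 0.
(ii): focus "at the foundry". No fact shares Idris as agent and the canister as thing and Bruno as recipient with a different setting. 0.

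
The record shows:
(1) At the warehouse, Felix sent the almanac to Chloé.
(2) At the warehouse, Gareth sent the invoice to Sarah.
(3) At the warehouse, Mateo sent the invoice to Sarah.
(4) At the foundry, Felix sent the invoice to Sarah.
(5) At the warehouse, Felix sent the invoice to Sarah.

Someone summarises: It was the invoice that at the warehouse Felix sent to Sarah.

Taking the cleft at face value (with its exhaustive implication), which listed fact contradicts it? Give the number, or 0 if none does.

0

The cleft puts "the invoice" in focus and presupposes the open proposition with Felix as agent and Sarah as recipient and at the warehouse as setting.
The exhaustive reading says no other thing fits that background.
Every other fact differs from the presupposition on some backgrounded slot, so none challenges the exhaustivity.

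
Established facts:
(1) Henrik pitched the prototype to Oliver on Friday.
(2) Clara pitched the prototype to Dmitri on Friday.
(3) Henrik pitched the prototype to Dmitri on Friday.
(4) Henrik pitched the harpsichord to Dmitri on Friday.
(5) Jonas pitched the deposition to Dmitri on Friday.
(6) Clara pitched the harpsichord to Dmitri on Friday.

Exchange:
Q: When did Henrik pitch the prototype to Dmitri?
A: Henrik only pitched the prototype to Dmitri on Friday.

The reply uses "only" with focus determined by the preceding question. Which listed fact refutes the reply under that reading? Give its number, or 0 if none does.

Answering "When did ...?" puts focus on the setting — here, "on Friday".
"Only" then excludes alternative settings while the background — agent = Henrik, thing = the prototype, recipient = Dmitri — is held fixed.
No listed fact shares that background with another setting. Nothing contradicts the reply.
(Fact (4) would refute a reading with focus on the thing — but that is not what the question asks.)

0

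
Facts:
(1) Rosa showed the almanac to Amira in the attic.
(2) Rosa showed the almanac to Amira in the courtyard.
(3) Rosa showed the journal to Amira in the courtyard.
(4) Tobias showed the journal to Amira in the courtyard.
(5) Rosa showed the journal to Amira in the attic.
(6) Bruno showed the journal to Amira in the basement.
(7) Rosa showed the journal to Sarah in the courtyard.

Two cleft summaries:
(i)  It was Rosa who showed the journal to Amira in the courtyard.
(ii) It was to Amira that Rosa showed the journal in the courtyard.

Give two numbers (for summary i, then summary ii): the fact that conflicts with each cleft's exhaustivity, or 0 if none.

4, 7

Summary (i) focuses "Rosa" (the agent); background same thing, recipient, setting (the journal / Amira / in the courtyard). Fact (4) matches that background with agent = Tobias — refutes (i).
Summary (ii) focuses "Amira" (the recipient); background same agent, thing, setting (Rosa / the journal / in the courtyard). Fact (7) matches that background with recipient = Sarah — refutes (ii).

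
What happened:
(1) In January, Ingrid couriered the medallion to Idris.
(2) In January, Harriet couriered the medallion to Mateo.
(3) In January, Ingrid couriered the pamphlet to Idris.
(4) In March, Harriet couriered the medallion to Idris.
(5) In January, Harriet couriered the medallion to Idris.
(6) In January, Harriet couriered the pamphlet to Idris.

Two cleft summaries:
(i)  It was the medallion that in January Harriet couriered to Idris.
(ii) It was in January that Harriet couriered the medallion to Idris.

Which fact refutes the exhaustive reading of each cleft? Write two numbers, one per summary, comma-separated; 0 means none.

6, 4

Summary (i) focuses "the medallion" (the thing); background agent = Harriet, recipient = Idris, setting = in January. Fact (6) matches that background with thing = the pamphlet — refutes (i).
Summary (ii) focuses "in January" (the setting); background agent = Harriet, thing = the medallion, recipient = Idris. Fact (4) matches that background with setting = in March — refutes (ii).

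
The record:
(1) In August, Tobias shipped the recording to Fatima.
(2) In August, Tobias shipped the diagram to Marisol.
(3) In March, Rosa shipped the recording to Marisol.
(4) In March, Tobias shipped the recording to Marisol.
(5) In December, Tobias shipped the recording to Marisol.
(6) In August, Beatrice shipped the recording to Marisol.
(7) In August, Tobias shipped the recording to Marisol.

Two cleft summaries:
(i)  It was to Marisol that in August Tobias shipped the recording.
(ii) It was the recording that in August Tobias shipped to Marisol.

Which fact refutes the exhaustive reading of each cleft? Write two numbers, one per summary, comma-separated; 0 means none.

(i): focus "Marisol". Looking for Tobias as agent and the recording as thing and in August as setting with some other recipient — fact (1) has Fatima there. Refuted.
(ii): focus "the recording". Looking for Tobias as agent and Marisol as recipient and in August as setting with some other thing — fact (2) has the diagram there. Refuted.

1, 2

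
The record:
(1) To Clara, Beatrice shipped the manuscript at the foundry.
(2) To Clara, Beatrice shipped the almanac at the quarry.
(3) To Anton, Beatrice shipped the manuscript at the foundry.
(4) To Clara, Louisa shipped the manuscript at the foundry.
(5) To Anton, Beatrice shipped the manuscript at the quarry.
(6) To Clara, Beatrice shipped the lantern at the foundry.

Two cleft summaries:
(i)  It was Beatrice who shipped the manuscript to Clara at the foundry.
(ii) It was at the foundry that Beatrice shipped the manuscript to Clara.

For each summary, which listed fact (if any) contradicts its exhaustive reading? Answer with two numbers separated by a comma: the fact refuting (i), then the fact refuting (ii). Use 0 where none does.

Summary (i) focuses "Beatrice" (the agent); background thing = the manuscript, recipient = Clara, setting = at the foundry. Fact (4) matches that background with agent = Louisa — refutes (i).
Summary (ii) focuses "at the foundry" (the setting); background agent = Beatrice, thing = the manuscript, recipient = Clara. No fact matches that background with a different setting, so 0.

4, 0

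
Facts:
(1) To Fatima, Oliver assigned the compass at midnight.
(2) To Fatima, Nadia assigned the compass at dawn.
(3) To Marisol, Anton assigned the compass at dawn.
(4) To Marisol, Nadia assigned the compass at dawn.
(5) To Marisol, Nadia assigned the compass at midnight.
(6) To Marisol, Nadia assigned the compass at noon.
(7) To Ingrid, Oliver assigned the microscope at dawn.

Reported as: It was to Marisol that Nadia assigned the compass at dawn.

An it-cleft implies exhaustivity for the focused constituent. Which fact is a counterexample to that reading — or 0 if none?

Focus of the cleft: "Marisol" (the recipient). Presupposed background: same agent, thing, setting (Nadia / the compass / at dawn).
Exhaustivity: Marisol is the only recipient satisfying that background.
Fact (2) shares the background but with recipient = Fatima; exhaustivity is violated.

2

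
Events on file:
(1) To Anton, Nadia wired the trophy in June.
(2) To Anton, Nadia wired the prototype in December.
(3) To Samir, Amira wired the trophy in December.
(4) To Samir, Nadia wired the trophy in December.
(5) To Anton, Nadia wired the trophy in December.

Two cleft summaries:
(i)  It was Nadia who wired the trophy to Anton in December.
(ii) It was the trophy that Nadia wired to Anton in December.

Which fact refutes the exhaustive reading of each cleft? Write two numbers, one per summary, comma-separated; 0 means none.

0, 2

(i): focus "Nadia". No fact shares the trophy as thing and Anton as recipient and in December as setting with a different agent. 0.
(ii): focus "the trophy". Looking for Nadia as agent and Anton as recipient and in December as setting with some other thing — fact (2) has the prototype there. Refuted.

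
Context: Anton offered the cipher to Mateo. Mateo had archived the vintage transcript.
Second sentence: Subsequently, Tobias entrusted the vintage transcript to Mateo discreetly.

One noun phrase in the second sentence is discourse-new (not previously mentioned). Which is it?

"the vintage transcript" and "Mateo" in the second sentence are given — already mentioned in the context.
"Tobias" has no antecedent in the context; it is discourse-new.

Tobias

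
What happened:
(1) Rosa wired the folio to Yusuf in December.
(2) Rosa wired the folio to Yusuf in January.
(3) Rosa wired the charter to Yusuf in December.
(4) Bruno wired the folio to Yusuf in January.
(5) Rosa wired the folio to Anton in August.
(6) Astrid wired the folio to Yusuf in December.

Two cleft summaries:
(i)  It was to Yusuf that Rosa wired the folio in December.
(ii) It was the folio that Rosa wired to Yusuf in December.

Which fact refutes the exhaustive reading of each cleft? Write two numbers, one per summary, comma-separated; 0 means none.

0, 3

Summary (i) focuses "Yusuf" (the recipient); background same agent, thing, setting (Rosa / the folio / in December). No fact matches that background with a different recipient, so 0.
Summary (ii) focuses "the folio" (the thing); background same agent, recipient, setting (Rosa / Yusuf / in December). Fact (3) matches that background with thing = the charter — refutes (ii).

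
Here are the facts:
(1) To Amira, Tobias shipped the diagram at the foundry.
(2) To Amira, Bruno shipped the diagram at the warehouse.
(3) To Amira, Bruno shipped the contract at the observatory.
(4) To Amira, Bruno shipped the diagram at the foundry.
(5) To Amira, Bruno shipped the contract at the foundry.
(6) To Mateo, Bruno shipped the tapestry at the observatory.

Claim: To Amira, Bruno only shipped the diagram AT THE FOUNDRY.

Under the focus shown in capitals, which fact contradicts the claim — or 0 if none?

2

The capitals mark "at the foundry" as focus. So "only" rules out other settings, with the rest (agent = Bruno, thing = the diagram, recipient = Amira) as background.
Fact (2) matches on agent = Bruno, thing = the diagram, recipient = Amira, but has setting = at the warehouse instead. That refutes the claim.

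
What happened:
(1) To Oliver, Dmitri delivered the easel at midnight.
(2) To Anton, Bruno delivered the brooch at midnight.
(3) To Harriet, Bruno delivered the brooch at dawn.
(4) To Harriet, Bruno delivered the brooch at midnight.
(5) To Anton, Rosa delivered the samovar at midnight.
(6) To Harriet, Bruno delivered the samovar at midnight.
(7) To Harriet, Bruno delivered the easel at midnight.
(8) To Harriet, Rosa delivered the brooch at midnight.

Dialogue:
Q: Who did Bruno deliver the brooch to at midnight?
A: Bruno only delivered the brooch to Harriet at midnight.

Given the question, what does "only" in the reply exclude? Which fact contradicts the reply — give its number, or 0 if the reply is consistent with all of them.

2

Answering "Who did ... to ...?" puts focus on the recipient — here, "Harriet".
So "only" ranges over recipients; the rest (Bruno as agent and the brooch as thing and at midnight as setting) is presupposed.
Fact (2) shares the background with a different recipient (Anton) — counterexample.
(Fact (3) would refute a reading with focus on the setting — but that is not what the question asks.)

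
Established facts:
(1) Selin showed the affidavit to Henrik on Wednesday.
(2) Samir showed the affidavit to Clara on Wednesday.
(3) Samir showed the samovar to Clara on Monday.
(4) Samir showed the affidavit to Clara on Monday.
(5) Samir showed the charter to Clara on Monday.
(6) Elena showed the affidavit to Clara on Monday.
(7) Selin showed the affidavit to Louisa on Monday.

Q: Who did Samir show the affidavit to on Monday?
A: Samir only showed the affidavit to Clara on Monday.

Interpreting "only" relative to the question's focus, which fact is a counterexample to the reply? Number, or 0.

0

Answering "Who did ... to ...?" puts focus on the recipient — here, "Clara".
So "only" ranges over recipients; the rest (same agent, thing, setting (Samir / the affidavit / on Monday)) is presupposed.
No listed fact shares that background with another recipient. Nothing contradicts the reply.
(Fact (3) would refute a reading with focus on the thing — but that is not what the question asks.)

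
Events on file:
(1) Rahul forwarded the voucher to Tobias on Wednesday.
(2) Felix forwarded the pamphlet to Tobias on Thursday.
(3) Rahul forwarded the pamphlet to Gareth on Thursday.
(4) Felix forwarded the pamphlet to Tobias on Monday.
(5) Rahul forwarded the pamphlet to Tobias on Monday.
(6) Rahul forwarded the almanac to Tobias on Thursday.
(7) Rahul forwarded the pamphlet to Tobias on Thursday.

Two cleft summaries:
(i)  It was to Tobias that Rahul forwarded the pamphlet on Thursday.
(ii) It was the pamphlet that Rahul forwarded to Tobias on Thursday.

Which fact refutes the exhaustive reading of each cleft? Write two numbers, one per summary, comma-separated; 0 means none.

3, 6

Summary (i) focuses "Tobias" (the recipient); background same agent, thing, setting (Rahul / the pamphlet / on Thursday). Fact (3) matches that background with recipient = Gareth — refutes (i).
Summary (ii) focuses "the pamphlet" (the thing); background same agent, recipient, setting (Rahul / Tobias / on Thursday). Fact (6) matches that background with thing = the almanac — refutes (ii).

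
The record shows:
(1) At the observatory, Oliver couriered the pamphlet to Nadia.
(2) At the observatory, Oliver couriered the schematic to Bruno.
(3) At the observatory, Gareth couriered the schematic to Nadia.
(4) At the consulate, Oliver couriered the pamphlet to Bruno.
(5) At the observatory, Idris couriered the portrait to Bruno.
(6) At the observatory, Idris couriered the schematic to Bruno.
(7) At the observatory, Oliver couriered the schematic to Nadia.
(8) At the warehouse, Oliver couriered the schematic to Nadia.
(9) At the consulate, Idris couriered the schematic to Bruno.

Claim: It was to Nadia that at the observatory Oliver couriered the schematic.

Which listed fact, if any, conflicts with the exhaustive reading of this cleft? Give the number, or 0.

2

The cleft puts "Nadia" in focus and presupposes the open proposition with same agent, thing, setting (Oliver / the schematic / at the observatory).
The exhaustive reading says no other recipient fits that background.
But fact (2) also has same agent, thing, setting (Oliver / the schematic / at the observatory), with recipient = Bruno — so the exhaustive reading fails.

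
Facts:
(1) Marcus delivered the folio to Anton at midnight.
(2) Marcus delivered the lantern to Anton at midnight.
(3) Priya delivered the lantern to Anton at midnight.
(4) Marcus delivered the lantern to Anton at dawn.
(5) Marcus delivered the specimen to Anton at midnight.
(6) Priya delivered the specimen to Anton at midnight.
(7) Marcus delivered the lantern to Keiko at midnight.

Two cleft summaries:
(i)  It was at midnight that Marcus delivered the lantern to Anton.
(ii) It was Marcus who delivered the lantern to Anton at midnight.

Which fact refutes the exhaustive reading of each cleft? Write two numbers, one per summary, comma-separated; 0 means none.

4, 3

Summary (i) focuses "at midnight" (the setting); background agent = Marcus, thing = the lantern, recipient = Anton. Fact (4) matches that background with setting = at dawn — refutes (i).
Summary (ii) focuses "Marcus" (the agent); background thing = the lantern, recipient = Anton, setting = at midnight. Fact (3) matches that background with agent = Priya — refutes (ii).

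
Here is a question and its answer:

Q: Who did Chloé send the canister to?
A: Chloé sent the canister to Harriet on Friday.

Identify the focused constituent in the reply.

The wh-word "who" asks about the recipient.
In the answer, "Chloé" and "the canister" are given — repeated from the question.
"on Friday" is also new, but it specifies the time, which is not what the question asks about — so it is not the focus.
The constituent filling the recipient gap is "to Harriet"; that is the focus.

to Harriet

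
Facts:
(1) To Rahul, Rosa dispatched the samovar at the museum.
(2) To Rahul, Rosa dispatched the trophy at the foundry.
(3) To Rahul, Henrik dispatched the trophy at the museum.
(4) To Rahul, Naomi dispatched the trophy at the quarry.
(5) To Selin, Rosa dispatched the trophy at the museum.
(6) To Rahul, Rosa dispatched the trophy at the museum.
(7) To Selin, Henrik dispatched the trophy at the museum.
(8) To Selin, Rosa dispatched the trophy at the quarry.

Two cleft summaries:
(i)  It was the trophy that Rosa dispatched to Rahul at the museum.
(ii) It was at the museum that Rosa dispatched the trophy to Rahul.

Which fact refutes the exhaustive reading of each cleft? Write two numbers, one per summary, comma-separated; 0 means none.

Summary (i) focuses "the trophy" (the thing); background Rosa as agent and Rahul as recipient and at the museum as setting. Fact (1) matches that background with thing = the samovar — refutes (i).
Summary (ii) focuses "at the museum" (the setting); background Rosa as agent and the trophy as thing and Rahul as recipient. Fact (2) matches that background with setting = at the foundry — refutes (ii).

1, 2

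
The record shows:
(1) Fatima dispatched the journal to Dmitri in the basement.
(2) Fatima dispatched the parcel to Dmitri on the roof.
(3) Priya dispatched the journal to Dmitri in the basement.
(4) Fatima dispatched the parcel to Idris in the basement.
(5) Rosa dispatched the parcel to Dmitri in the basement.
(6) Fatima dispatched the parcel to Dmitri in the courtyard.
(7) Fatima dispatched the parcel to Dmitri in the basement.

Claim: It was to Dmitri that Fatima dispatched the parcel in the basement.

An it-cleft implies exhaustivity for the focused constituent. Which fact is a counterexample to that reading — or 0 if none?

Focus of the cleft: "Dmitri" (the recipient). Presupposed background: agent = Fatima, thing = the parcel, setting = in the basement.
The exhaustive reading says no other recipient fits that background.
Fact (4) shares the background but with recipient = Idris; exhaustivity is violated.

4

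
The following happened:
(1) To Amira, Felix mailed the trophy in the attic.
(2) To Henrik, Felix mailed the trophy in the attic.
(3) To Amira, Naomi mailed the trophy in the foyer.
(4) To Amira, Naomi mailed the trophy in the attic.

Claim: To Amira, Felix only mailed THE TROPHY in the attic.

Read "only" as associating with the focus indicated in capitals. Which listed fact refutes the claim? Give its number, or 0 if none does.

0

The capitals mark "the trophy" as focus. So "only" rules out other things, with the rest (same agent, recipient, setting (Felix / Amira / in the attic)) as background.
Every other fact changes something in the background, not just the thing. Nothing refutes the claim.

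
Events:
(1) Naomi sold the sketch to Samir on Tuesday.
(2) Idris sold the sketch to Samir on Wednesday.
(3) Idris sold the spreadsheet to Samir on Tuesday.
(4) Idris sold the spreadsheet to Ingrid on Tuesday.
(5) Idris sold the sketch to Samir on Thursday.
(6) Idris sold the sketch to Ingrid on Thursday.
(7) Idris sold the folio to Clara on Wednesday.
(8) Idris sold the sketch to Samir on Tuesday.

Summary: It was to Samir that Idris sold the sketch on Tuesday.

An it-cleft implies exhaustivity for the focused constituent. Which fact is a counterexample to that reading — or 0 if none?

The cleft puts "Samir" in focus and presupposes the open proposition with agent = Idris, thing = the sketch, setting = on Tuesday.
The exhaustive reading says no other recipient fits that background.
No listed fact matches the background with a different recipient. Exhaustivity holds.

0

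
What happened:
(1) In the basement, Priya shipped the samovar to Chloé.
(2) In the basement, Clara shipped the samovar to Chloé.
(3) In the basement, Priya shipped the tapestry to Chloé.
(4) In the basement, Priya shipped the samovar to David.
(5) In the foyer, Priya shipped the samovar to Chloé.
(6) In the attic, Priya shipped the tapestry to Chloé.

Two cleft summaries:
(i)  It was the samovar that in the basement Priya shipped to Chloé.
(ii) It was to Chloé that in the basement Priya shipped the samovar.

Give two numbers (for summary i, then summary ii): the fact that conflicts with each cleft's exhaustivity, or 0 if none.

3, 4

(i): focus "the samovar". Looking for Priya as agent and Chloé as recipient and in the basement as setting with some other thing — fact (3) has the tapestry there. Refuted.
(ii): focus "Chloé". Looking for Priya as agent and the samovar as thing and in the basement as setting with some other recipient — fact (4) has David there. Refuted.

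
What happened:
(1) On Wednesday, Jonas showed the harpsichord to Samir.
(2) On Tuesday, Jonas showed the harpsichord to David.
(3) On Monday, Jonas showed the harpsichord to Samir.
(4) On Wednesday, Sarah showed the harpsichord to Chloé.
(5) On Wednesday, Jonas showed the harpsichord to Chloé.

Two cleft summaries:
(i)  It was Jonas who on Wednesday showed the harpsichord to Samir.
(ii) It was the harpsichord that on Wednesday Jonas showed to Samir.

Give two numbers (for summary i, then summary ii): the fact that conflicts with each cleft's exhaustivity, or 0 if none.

0, 0

(i): focus "Jonas". No fact shares same thing, recipient, setting (the harpsichord / Samir / on Wednesday) with a different agent. 0.
(ii): focus "the harpsichord". No fact shares same agent, recipient, setting (Jonas / Samir / on Wednesday) with a different thing. 0.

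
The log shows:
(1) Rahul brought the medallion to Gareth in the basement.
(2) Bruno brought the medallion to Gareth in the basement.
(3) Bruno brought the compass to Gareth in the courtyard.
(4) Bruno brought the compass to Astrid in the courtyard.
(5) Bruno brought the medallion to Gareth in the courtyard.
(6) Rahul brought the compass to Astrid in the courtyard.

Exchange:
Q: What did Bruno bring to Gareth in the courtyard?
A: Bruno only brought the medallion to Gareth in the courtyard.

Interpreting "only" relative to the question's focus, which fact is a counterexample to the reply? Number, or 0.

3

The question "What did ...?" targets the thing, so in the reply the focus falls on "the medallion".
So "only" ranges over things; the rest (Bruno as agent and Gareth as recipient and in the courtyard as setting) is presupposed.
Fact (3) keeps Bruno as agent and Gareth as recipient and in the courtyard as setting but has thing = the compass; that refutes the reply.
(Fact (2) would refute a reading with focus on the setting — but that is not what the question asks.)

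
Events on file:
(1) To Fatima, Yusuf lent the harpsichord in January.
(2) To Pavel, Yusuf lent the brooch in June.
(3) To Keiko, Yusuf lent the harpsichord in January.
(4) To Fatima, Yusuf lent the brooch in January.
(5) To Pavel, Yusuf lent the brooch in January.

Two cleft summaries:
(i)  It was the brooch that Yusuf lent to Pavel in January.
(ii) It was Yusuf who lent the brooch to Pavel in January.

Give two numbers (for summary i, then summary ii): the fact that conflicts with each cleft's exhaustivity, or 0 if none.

(i): focus "the brooch". No fact shares Yusuf as agent and Pavel as recipient and in January as setting with a different thing. 0.
(ii): focus "Yusuf". No fact shares the brooch as thing and Pavel as recipient and in January as setting with a different agent. 0.

0, 0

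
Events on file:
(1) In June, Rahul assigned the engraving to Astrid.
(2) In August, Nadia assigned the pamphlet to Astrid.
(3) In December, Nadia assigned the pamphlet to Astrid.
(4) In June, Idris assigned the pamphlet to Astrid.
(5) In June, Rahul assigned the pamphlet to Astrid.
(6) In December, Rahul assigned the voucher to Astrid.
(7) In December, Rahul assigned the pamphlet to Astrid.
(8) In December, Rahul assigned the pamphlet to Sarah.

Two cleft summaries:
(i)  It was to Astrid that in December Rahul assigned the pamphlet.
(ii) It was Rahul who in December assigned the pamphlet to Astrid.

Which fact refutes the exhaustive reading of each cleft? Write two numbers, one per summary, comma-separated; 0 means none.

8, 3

Summary (i) focuses "Astrid" (the recipient); background same agent, thing, setting (Rahul / the pamphlet / in December). Fact (8) matches that background with recipient = Sarah — refutes (i).
Summary (ii) focuses "Rahul" (the agent); background same thing, recipient, setting (the pamphlet / Astrid / in December). Fact (3) matches that background with agent = Nadia — refutes (ii).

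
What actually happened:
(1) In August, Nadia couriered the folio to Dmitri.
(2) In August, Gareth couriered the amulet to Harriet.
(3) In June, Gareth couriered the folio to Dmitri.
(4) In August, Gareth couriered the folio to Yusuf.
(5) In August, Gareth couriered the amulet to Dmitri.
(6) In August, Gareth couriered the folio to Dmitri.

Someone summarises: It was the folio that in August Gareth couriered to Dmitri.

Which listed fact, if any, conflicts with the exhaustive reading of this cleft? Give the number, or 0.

5

The cleft puts "the folio" in focus and presupposes the open proposition with agent = Gareth, recipient = Dmitri, setting = in August.
The exhaustive reading says no other thing fits that background.
But fact (5) also has agent = Gareth, recipient = Dmitri, setting = in August, with thing = the amulet — so the exhaustive reading fails.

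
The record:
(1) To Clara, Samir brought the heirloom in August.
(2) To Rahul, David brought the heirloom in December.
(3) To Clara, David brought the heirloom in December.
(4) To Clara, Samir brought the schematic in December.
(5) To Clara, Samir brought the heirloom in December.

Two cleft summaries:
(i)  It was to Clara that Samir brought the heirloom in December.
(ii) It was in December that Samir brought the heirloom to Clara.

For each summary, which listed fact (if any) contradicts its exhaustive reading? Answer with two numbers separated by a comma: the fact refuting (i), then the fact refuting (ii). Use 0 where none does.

0, 1

(i): focus "Clara". No fact shares Samir as agent and the heirloom as thing and in December as setting with a different recipient. 0.
(ii): focus "in December". Looking for Samir as agent and the heirloom as thing and Clara as recipient with some other setting — fact (1) has in August there. Refuted.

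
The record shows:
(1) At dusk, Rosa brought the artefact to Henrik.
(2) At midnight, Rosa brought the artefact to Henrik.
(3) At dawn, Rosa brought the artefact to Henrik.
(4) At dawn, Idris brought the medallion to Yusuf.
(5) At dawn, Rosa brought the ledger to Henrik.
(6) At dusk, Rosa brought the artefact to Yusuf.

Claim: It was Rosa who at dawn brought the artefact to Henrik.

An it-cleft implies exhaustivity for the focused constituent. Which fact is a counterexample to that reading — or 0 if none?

0

The cleft puts "Rosa" in focus and presupposes the open proposition with same thing, recipient, setting (the artefact / Henrik / at dawn).
The exhaustive reading says no other agent fits that background.
Every other fact differs from the presupposition on some backgrounded slot, so none challenges the exhaustivity.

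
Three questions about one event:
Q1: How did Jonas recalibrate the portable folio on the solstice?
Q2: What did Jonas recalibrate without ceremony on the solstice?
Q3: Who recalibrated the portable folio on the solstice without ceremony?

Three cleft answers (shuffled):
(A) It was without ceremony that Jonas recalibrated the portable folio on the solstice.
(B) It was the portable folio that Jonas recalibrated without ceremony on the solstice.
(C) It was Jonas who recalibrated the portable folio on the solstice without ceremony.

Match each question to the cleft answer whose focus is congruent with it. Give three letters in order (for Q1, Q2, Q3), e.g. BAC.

ABC

Q1 asks about the manner; cleft (A) focuses "without ceremony", which is the manner — so Q1 → A.
Q2 asks about the direct object; cleft (B) focuses "the portable folio", which is the direct object — so Q2 → B.
Q3 asks about the subject (agent); cleft (C) focuses "Jonas", which is the subject (agent) — so Q3 → C.
Mapping: Q1→A, Q2→B, Q3→C.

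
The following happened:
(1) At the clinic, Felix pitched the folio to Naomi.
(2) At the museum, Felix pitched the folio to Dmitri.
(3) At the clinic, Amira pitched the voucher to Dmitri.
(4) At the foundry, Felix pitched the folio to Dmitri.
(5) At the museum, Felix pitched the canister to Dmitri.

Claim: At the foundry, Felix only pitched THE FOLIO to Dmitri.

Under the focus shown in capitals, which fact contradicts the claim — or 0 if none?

The capitals mark "the folio" as focus. So "only" rules out other things, with the rest (Felix as agent and Dmitri as recipient and at the foundry as setting) as background.
No fact matches Felix as agent and Dmitri as recipient and at the foundry as setting with a different thing — every other fact differs on at least one backgrounded slot. So no fact refutes it.

0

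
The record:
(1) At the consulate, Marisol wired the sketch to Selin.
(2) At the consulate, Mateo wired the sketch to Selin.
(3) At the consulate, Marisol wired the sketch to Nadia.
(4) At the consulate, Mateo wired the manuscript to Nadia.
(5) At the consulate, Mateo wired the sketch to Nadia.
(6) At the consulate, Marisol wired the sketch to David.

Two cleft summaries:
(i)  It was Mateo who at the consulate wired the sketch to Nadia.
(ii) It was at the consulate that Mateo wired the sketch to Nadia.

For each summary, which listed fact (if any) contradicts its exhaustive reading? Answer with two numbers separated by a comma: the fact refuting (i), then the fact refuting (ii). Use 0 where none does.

3, 0

Summary (i) focuses "Mateo" (the agent); background the sketch as thing and Nadia as recipient and at the consulate as setting. Fact (3) matches that background with agent = Marisol — refutes (i).
Summary (ii) focuses "at the consulate" (the setting); background Mateo as agent and the sketch as thing and Nadia as recipient. No fact matches that background with a different setting, so 0.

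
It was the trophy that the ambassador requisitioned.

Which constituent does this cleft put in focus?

In an it-cleft "It was X that/who ...", the clefted constituent X is the focus; the that/who-clause expresses the presupposed open proposition.
Here the focus is "the trophy". The backgrounded (presupposed) material includes "the ambassador".

the trophy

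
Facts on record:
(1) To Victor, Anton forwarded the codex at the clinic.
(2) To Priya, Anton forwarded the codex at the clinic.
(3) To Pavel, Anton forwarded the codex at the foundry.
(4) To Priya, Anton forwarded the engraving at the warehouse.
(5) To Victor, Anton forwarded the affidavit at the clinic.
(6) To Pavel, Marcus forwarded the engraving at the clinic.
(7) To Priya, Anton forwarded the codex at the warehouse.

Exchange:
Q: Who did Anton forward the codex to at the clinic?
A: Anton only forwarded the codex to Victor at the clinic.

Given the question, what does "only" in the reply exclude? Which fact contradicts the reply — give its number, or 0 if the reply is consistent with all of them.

2

The question "Who did ... to ...?" targets the recipient, so in the reply the focus falls on "Victor".
"Only" then excludes alternative recipients while the background — Anton as agent and the codex as thing and at the clinic as setting — is held fixed.
Fact (2) shares the background with a different recipient (Priya) — counterexample.
(Fact (5) would refute a reading with focus on the thing — but that is not what the question asks.)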